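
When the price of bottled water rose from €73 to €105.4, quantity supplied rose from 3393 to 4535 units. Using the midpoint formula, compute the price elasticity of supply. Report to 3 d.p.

ΔQ = 4535 − 3393 = 1142; ΔP = 105.4 − 73 = 32.4.
Midpoints: P̄ = 89.20, Q̄ = 3964.0.
ε_s = (ΔQ/ΔP)(P̄/Q̄) = (1142/32.4)(89.20/3964.0).

0.793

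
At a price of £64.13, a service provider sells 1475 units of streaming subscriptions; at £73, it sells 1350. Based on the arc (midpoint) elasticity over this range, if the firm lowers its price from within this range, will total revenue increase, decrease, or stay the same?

decrease

Arc ε = (-125/8.87)(68.56/1412.5) ≈ -0.684.
|ε| = 0.68 < 1, so demand is inelastic. A price cut therefore reduces total revenue.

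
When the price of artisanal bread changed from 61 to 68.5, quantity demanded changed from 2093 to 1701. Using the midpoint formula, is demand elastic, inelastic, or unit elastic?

elastic

Arc ε ≈ -1.784.
|ε| = 1.78 > 1.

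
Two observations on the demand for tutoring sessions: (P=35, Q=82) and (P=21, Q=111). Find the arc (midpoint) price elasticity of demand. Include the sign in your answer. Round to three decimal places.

-0.601

ΔQ = 111 − 82 = 29; ΔP = 21 − 35 = -14.
Midpoints: P̄ = 28.00, Q̄ = 96.5.
ε = (ΔQ/ΔP)(P̄/Q̄) = (29/-14)(28.00/96.5).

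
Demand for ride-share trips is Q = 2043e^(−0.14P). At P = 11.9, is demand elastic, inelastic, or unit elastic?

elastic

Q = 386.130, dQ/dP = -54.058.
ε = (dQ/dP)(P/Q) ≈ -1.666.
|ε| = 1.67 > 1.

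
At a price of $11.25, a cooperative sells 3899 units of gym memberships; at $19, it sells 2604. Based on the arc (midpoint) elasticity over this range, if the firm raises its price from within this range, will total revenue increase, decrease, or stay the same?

increase

Arc ε = (-1295/7.75)(15.12/3251.5) ≈ -0.777.
|ε| = 0.78 < 1, so demand is inelastic. A price rise therefore raises total revenue.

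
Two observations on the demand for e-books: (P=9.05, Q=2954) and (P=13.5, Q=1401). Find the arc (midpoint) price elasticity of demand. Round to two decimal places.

ΔQ = 1401 − 2954 = -1553; ΔP = 13.5 − 9.05 = 4.45.
Midpoints: P̄ = 11.28, Q̄ = 2177.5.
ε = (ΔQ/ΔP)(P̄/Q̄) = (-1553/4.45)(11.28/2177.5).

-1.81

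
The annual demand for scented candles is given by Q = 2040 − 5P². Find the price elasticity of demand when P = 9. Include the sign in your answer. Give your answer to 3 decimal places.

-0.495

At P = 9, Q = 1635.
dQ/dP = −10P = -90.
ε = (dQ/dP)(P/Q) = (-90)(9/1635).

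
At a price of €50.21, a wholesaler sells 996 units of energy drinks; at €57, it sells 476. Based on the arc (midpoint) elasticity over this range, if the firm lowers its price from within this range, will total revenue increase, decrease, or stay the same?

Arc ε = (-520/6.79)(53.61/736.0) ≈ -5.578.
|ε| = 5.58 > 1, so demand is elastic. A price cut therefore raises total revenue.

increase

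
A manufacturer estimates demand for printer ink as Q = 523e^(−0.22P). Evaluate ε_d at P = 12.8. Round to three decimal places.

-2.816

At P = 12.8, Q = 31.299.
dQ/dP = −0.22·523e^(−0.22P) = −0.22Q = -6.886.
ε = (dQ/dP)(P/Q) = (-6.886)(12.8/31.299).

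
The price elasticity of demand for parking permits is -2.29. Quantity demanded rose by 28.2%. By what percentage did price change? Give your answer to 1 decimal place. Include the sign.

%ΔP ≈ %ΔQ / ε = (28.2%)/(-2.29) = -12.31%.

-12.3%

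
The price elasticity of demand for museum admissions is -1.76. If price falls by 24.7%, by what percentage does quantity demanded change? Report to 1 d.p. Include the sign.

43.5%

%ΔQ ≈ ε × %ΔP = (-1.76)(-24.7%) = 43.47%.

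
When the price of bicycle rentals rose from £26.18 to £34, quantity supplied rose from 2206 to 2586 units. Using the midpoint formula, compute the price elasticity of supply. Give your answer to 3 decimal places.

ΔQ = 2586 − 2206 = 380; ΔP = 34 − 26.18 = 7.82.
Midpoints: P̄ = 30.09, Q̄ = 2396.0.
ε_s = (ΔQ/ΔP)(P̄/Q̄) = (380/7.82)(30.09/2396.0).

0.610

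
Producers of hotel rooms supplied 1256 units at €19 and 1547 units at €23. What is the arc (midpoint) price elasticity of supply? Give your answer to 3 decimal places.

1.090

ΔQ = 1547 − 1256 = 291; ΔP = 23 − 19 = 4.
Midpoints: P̄ = 21.00, Q̄ = 1401.5.
ε_s = (ΔQ/ΔP)(P̄/Q̄) = (291/4)(21.00/1401.5).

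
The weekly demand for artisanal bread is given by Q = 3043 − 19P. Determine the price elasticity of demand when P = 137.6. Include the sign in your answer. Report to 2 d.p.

-6.10

At P = 137.6, Q = 428.600.
dQ/dP = −19.
ε = (dQ/dP)(P/Q) = (-19)(137.6/428.600).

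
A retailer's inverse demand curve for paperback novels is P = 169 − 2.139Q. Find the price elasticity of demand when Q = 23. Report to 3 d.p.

-2.435

At Q = 23, P = 169 − 2.139(23) = 119.80.
dP/dQ = −2.139, so dQ/dP = 1/(−2.139) = -0.468.
ε = (dQ/dP)(P/Q) = (-0.468)(119.80/23).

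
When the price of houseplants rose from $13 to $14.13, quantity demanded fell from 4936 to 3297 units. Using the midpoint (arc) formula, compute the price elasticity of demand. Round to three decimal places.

-4.780

ΔQ = 3297 − 4936 = -1639; ΔP = 14.13 − 13 = 1.13.
Midpoints: P̄ = 13.57, Q̄ = 4116.5.
ε = (ΔQ/ΔP)(P̄/Q̄) = (-1639/1.13)(13.57/4116.5).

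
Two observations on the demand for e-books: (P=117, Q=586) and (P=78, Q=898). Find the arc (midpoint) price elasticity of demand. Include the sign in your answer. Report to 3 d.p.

ΔQ = 898 − 586 = 312; ΔP = 78 − 117 = -39.
Midpoints: P̄ = 97.50, Q̄ = 742.0.
ε = (ΔQ/ΔP)(P̄/Q̄) = (312/-39)(97.50/742.0).

-1.051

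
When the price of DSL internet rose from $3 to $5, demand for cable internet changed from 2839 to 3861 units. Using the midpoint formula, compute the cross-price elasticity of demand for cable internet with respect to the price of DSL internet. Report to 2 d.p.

ΔQ_x = 3861 − 2839 = 1022; ΔP_y = 5 − 3 = 2.
Midpoints: P̄_y = 4.00, Q̄_x = 3350.0.
ε_xy = (ΔQ_x/ΔP_y)(P̄_y/Q̄_x) = (1022/2)(4.00/3350.0).

0.61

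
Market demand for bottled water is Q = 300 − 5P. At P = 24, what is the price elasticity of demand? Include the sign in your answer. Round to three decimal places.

At P = 24, Q = 180.
dQ/dP = −5.
ε = (dQ/dP)(P/Q) = (-5)(24/180).

-0.667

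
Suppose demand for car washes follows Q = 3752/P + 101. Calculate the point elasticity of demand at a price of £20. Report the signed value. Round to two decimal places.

-0.65

At P = 20, Q = 288.600.
dQ/dP = −3752/P² = -9.380.
ε = (dQ/dP)(P/Q) = (-9.380)(20/288.600).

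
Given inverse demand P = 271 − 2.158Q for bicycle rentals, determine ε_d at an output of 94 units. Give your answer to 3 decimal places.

-0.336

At Q = 94, P = 271 − 2.158(94) = 68.15.
dP/dQ = −2.158, so dQ/dP = 1/(−2.158) = -0.463.
ε = (dQ/dP)(P/Q) = (-0.463)(68.15/94).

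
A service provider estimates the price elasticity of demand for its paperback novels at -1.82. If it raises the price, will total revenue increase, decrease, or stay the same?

decrease

|ε| = 1.82 > 1, so demand is elastic. A price rise therefore reduces total revenue.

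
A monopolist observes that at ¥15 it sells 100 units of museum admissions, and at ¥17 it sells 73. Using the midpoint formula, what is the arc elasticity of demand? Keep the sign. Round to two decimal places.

-2.50

ΔQ = 73 − 100 = -27; ΔP = 17 − 15 = 2.
Midpoints: P̄ = 16.00, Q̄ = 86.5.
ε = (ΔQ/ΔP)(P̄/Q̄) = (-27/2)(16.00/86.5).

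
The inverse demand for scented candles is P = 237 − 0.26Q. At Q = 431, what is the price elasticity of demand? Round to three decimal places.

At Q = 431, P = 237 − 0.26(431) = 124.94.
dP/dQ = −0.26, so dQ/dP = 1/(−0.26) = -3.846.
ε = (dQ/dP)(P/Q) = (-3.846)(124.94/431).

-1.115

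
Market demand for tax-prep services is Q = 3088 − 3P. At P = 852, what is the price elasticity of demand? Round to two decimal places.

-4.80

At P = 852, Q = 532.
dQ/dP = −3.
ε = (dQ/dP)(P/Q) = (-3)(852/532).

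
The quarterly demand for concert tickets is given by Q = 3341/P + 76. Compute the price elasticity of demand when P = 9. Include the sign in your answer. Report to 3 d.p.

-0.830

At P = 9, Q = 447.222.
dQ/dP = −3341/P² = -41.247.
ε = (dQ/dP)(P/Q) = (-41.247)(9/447.222).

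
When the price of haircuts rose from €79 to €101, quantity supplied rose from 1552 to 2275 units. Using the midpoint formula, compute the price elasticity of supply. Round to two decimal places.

ΔQ = 2275 − 1552 = 723; ΔP = 101 − 79 = 22.
Midpoints: P̄ = 90.00, Q̄ = 1913.5.
ε_s = (ΔQ/ΔP)(P̄/Q̄) = (723/22)(90.00/1913.5).

1.55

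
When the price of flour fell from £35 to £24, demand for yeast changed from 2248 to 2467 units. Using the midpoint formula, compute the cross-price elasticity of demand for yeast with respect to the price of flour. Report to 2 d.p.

ΔQ_x = 2467 − 2248 = 219; ΔP_y = 24 − 35 = -11.
Midpoints: P̄_y = 29.50, Q̄_x = 2357.5.
ε_xy = (ΔQ_x/ΔP_y)(P̄_y/Q̄_x) = (219/-11)(29.50/2357.5).

-0.25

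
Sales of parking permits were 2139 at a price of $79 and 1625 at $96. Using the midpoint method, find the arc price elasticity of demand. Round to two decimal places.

-1.41

ΔQ = 1625 − 2139 = -514; ΔP = 96 − 79 = 17.
Midpoints: P̄ = 87.50, Q̄ = 1882.0.
ε = (ΔQ/ΔP)(P̄/Q̄) = (-514/17)(87.50/1882.0).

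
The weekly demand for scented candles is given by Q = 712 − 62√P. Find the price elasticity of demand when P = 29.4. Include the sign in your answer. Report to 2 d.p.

-0.45

At P = 29.4, Q = 375.825.
dQ/dP = −62/(2√P) = -5.717.
ε = (dQ/dP)(P/Q) = (-5.717)(29.4/375.825).
|ε| < 1, so demand is inelastic at this price.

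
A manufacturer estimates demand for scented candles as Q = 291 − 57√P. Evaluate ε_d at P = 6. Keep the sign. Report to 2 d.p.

-0.46

At P = 6, Q = 151.379.
dQ/dP = −57/(2√P) = -11.635.
ε = (dQ/dP)(P/Q) = (-11.635)(6/151.379).
|ε| < 1, so demand is inelastic at this price.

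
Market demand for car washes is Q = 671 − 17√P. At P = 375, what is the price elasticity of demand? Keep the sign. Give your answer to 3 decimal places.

At P = 375, Q = 341.796.
dQ/dP = −17/(2√P) = -0.439.
ε = (dQ/dP)(P/Q) = (-0.439)(375/341.796).

-0.482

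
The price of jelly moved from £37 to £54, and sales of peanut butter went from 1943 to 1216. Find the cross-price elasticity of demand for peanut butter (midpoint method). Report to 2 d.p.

-1.23

ΔQ_x = 1216 − 1943 = -727; ΔP_y = 54 − 37 = 17.
Midpoints: P̄_y = 45.50, Q̄_x = 1579.5.
ε_xy = (ΔQ_x/ΔP_y)(P̄_y/Q̄_x) = (-727/17)(45.50/1579.5).
ε_xy < 0, so the goods are complements.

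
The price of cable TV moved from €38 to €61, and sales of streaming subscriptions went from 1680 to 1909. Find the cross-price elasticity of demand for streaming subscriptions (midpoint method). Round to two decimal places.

0.27

ΔQ_x = 1909 − 1680 = 229; ΔP_y = 61 − 38 = 23.
Midpoints: P̄_y = 49.50, Q̄_x = 1794.5.
ε_xy = (ΔQ_x/ΔP_y)(P̄_y/Q̄_x) = (229/23)(49.50/1794.5).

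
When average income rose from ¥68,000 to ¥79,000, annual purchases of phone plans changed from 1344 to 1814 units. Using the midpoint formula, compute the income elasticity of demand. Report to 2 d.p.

ΔQ = 470, ΔI = 11000. Midpoints: Ī = 73,500, Q̄ = 1579.0.
ε_I = (ΔQ/ΔI)(Ī/Q̄) = (470/11000)(73500/1579.0).

1.99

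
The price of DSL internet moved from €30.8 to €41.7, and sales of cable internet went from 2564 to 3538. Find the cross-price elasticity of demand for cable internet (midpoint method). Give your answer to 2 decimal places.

1.06

ΔQ_x = 3538 − 2564 = 974; ΔP_y = 41.7 − 30.8 = 10.9.
Midpoints: P̄_y = 36.25, Q̄_x = 3051.0.
ε_xy = (ΔQ_x/ΔP_y)(P̄_y/Q̄_x) = (974/10.9)(36.25/3051.0).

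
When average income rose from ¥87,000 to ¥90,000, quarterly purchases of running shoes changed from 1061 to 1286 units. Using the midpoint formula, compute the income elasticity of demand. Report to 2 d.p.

5.66

ΔQ = 225, ΔI = 3000. Midpoints: Ī = 88,500, Q̄ = 1173.5.
ε_I = (ΔQ/ΔI)(Ī/Q̄) = (225/3000)(88500/1173.5).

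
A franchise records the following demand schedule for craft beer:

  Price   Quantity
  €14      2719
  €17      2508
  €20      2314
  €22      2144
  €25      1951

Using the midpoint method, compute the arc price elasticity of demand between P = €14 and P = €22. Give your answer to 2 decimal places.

At P = 14, Q = 2719; at P = 22, Q = 2144.
ΔQ = -575, ΔP = 8. Midpoints: P̄ = 18.00, Q̄ = 2431.5.
ε = (ΔQ/ΔP)(P̄/Q̄) = (-575/8)(18.00/2431.5).

-0.53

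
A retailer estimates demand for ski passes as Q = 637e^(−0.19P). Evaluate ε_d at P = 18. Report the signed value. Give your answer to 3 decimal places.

At P = 18, Q = 20.838.
dQ/dP = −0.19·637e^(−0.19P) = −0.19Q = -3.959.
ε = (dQ/dP)(P/Q) = (-3.959)(18/20.838).

-3.420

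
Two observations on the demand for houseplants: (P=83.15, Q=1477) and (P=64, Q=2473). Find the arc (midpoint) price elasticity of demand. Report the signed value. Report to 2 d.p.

-1.94

ΔQ = 2473 − 1477 = 996; ΔP = 64 − 83.15 = -19.15.
Midpoints: P̄ = 73.58, Q̄ = 1975.0.
ε = (ΔQ/ΔP)(P̄/Q̄) = (996/-19.15)(73.58/1975.0).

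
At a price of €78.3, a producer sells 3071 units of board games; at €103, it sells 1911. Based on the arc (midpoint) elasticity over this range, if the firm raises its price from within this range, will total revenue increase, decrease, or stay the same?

decrease

Arc ε = (-1160/24.7)(90.65/2491.0) ≈ -1.709.
|ε| = 1.71 > 1, so demand is elastic. A price rise therefore reduces total revenue.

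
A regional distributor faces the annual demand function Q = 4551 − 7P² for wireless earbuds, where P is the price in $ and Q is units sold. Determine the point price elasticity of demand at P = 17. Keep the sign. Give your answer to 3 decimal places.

-1.600

At P = 17, Q = 2528.
dQ/dP = −14P = -238.
ε = (dQ/dP)(P/Q) = (-238)(17/2528).
|ε| > 1, so demand is elastic at this price.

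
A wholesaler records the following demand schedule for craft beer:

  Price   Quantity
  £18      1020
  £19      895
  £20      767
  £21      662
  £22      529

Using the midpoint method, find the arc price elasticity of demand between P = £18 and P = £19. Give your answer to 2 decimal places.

-2.42

At P = 18, Q = 1020; at P = 19, Q = 895.
ΔQ = -125, ΔP = 1. Midpoints: P̄ = 18.50, Q̄ = 957.5.
ε = (ΔQ/ΔP)(P̄/Q̄) = (-125/1)(18.50/957.5).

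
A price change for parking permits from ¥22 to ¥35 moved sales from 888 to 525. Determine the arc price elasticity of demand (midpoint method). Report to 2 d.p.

ΔQ = 525 − 888 = -363; ΔP = 35 − 22 = 13.
Midpoints: P̄ = 28.50, Q̄ = 706.5.
ε = (ΔQ/ΔP)(P̄/Q̄) = (-363/13)(28.50/706.5).

-1.13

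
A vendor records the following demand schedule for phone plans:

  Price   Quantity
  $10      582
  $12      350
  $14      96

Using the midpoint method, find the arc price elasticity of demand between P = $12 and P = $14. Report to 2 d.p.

-7.40

At P = 12, Q = 350; at P = 14, Q = 96.
ΔQ = -254, ΔP = 2. Midpoints: P̄ = 13.00, Q̄ = 223.0.
ε = (ΔQ/ΔP)(P̄/Q̄) = (-254/2)(13.00/223.0).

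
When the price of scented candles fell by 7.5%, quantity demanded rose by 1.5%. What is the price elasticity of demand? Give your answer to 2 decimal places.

-0.20

ε = %ΔQ / %ΔP = (1.5)/(-7.5) = -0.200.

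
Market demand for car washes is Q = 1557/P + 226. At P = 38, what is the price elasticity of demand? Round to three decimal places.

-0.153

At P = 38, Q = 266.974.
dQ/dP = −1557/P² = -1.078.
ε = (dQ/dP)(P/Q) = (-1.078)(38/266.974).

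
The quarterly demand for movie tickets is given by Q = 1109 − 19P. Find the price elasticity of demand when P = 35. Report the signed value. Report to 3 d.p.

At P = 35, Q = 444.
dQ/dP = −19.
ε = (dQ/dP)(P/Q) = (-19)(35/444).
|ε| > 1, so demand is elastic at this price.

-1.498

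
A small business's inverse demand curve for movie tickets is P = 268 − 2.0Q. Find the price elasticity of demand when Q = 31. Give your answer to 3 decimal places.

At Q = 31, P = 268 − 2.0(31) = 206.00.
dP/dQ = −2.0, so dQ/dP = 1/(−2.0) = -0.500.
ε = (dQ/dP)(P/Q) = (-0.500)(206.00/31).

-3.323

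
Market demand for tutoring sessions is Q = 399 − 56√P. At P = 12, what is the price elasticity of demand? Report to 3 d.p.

-0.473

At P = 12, Q = 205.010.
dQ/dP = −56/(2√P) = -8.083.
ε = (dQ/dP)(P/Q) = (-8.083)(12/205.010).
|ε| < 1, so demand is inelastic at this price.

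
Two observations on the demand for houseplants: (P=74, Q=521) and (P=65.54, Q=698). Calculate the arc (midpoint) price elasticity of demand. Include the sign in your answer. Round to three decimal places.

-2.395

ΔQ = 698 − 521 = 177; ΔP = 65.54 − 74 = -8.46.
Midpoints: P̄ = 69.77, Q̄ = 609.5.
ε = (ΔQ/ΔP)(P̄/Q̄) = (177/-8.46)(69.77/609.5).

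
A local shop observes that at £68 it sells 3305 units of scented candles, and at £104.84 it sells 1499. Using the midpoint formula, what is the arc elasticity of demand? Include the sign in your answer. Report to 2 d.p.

ΔQ = 1499 − 3305 = -1806; ΔP = 104.84 − 68 = 36.84.
Midpoints: P̄ = 86.42, Q̄ = 2402.0.
ε = (ΔQ/ΔP)(P̄/Q̄) = (-1806/36.84)(86.42/2402.0).

-1.76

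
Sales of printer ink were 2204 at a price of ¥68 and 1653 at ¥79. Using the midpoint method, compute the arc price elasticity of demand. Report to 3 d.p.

-1.909

ΔQ = 1653 − 2204 = -551; ΔP = 79 − 68 = 11.
Midpoints: P̄ = 73.50, Q̄ = 1928.5.
ε = (ΔQ/ΔP)(P̄/Q̄) = (-551/11)(73.50/1928.5).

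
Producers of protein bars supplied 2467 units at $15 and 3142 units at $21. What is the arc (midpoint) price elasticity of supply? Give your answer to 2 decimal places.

ΔQ = 3142 − 2467 = 675; ΔP = 21 − 15 = 6.
Midpoints: P̄ = 18.00, Q̄ = 2804.5.
ε_s = (ΔQ/ΔP)(P̄/Q̄) = (675/6)(18.00/2804.5).

0.72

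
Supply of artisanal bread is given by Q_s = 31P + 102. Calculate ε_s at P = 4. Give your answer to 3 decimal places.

At P = 4, Q_s = 226.
dQ_s/dP = 31.
ε_s = (dQ_s/dP)(P/Q_s) = (31)(4/226).

0.549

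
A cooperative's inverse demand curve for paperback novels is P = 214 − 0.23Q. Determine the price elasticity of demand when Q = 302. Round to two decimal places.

At Q = 302, P = 214 − 0.23(302) = 144.54.
dP/dQ = −0.23, so dQ/dP = 1/(−0.23) = -4.348.
ε = (dQ/dP)(P/Q) = (-4.348)(144.54/302).

-2.08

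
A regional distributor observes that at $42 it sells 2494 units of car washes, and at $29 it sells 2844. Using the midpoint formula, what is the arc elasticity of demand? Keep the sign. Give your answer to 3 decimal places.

ΔQ = 2844 − 2494 = 350; ΔP = 29 − 42 = -13.
Midpoints: P̄ = 35.50, Q̄ = 2669.0.
ε = (ΔQ/ΔP)(P̄/Q̄) = (350/-13)(35.50/2669.0).

-0.358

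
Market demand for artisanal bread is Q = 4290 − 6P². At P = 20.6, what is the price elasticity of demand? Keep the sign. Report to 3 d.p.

At P = 20.6, Q = 1743.840.
dQ/dP = −12P = -247.200.
ε = (dQ/dP)(P/Q) = (-247.200)(20.6/1743.840).

-2.920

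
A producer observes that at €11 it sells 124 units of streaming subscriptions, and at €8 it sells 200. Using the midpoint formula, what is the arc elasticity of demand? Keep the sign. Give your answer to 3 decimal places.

ΔQ = 200 − 124 = 76; ΔP = 8 − 11 = -3.
Midpoints: P̄ = 9.50, Q̄ = 162.0.
ε = (ΔQ/ΔP)(P̄/Q̄) = (76/-3)(9.50/162.0).

-1.486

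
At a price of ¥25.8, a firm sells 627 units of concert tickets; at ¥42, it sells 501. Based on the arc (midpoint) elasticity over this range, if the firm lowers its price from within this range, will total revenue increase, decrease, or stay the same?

Arc ε = (-126/16.2)(33.90/564.0) ≈ -0.467.
|ε| = 0.47 < 1, so demand is inelastic. A price cut therefore reduces total revenue.

decrease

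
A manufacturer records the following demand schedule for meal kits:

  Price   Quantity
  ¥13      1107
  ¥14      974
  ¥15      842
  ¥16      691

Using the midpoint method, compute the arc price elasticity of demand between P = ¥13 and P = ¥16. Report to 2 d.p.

At P = 13, Q = 1107; at P = 16, Q = 691.
ΔQ = -416, ΔP = 3. Midpoints: P̄ = 14.50, Q̄ = 899.0.
ε = (ΔQ/ΔP)(P̄/Q̄) = (-416/3)(14.50/899.0).

-2.24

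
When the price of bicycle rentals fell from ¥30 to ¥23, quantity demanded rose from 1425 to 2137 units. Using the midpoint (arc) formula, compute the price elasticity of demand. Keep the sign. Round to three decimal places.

ΔQ = 2137 − 1425 = 712; ΔP = 23 − 30 = -7.
Midpoints: P̄ = 26.50, Q̄ = 1781.0.
ε = (ΔQ/ΔP)(P̄/Q̄) = (712/-7)(26.50/1781.0).

-1.513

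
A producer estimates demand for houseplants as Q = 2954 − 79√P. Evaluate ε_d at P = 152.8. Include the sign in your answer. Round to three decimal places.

At P = 152.8, Q = 1977.463.
dQ/dP = −79/(2√P) = -3.195.
ε = (dQ/dP)(P/Q) = (-3.195)(152.8/1977.463).
|ε| < 1, so demand is inelastic at this price.

-0.247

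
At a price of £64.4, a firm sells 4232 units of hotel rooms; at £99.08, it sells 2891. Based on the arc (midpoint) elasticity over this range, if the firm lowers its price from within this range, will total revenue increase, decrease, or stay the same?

decrease

Arc ε = (-1341/34.68)(81.74/3561.5) ≈ -0.887.
|ε| = 0.89 < 1, so demand is inelastic. A price cut therefore reduces total revenue.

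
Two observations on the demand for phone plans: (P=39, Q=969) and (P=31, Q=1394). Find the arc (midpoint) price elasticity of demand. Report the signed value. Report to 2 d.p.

-1.57

ΔQ = 1394 − 969 = 425; ΔP = 31 − 39 = -8.
Midpoints: P̄ = 35.00, Q̄ = 1181.5.
ε = (ΔQ/ΔP)(P̄/Q̄) = (425/-8)(35.00/1181.5).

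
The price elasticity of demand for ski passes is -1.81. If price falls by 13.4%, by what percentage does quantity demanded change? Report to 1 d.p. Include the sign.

%ΔQ ≈ ε × %ΔP = (-1.81)(-13.4%) = 24.25%.

24.3%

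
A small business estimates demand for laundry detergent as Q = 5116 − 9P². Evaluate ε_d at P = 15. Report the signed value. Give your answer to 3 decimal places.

At P = 15, Q = 3091.
dQ/dP = −18P = -270.
ε = (dQ/dP)(P/Q) = (-270)(15/3091).

-1.310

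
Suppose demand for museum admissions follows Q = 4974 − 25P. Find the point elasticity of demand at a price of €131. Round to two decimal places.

At P = 131, Q = 1699.
dQ/dP = −25.
ε = (dQ/dP)(P/Q) = (-25)(131/1699).

-1.93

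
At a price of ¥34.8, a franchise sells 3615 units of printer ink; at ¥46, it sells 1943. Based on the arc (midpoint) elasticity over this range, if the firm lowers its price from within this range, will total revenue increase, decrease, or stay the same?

Arc ε = (-1672/11.2)(40.40/2779.0) ≈ -2.170.
|ε| = 2.17 > 1, so demand is elastic. A price cut therefore raises total revenue.

increase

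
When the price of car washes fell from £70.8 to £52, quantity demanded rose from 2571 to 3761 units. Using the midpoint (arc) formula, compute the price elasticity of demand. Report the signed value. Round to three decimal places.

ΔQ = 3761 − 2571 = 1190; ΔP = 52 − 70.8 = -18.8.
Midpoints: P̄ = 61.40, Q̄ = 3166.0.
ε = (ΔQ/ΔP)(P̄/Q̄) = (1190/-18.8)(61.40/3166.0).

-1.228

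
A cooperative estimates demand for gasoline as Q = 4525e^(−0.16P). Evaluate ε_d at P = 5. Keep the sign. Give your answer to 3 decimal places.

-0.800

At P = 5, Q = 2033.214.
dQ/dP = −0.16·4525e^(−0.16P) = −0.16Q = -325.314.
ε = (dQ/dP)(P/Q) = (-325.314)(5/2033.214).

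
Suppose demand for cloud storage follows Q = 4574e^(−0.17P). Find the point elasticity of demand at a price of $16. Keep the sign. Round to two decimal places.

At P = 16, Q = 301.311.
dQ/dP = −0.17·4574e^(−0.17P) = −0.17Q = -51.223.
ε = (dQ/dP)(P/Q) = (-51.223)(16/301.311).
|ε| > 1, so demand is elastic at this price.

-2.72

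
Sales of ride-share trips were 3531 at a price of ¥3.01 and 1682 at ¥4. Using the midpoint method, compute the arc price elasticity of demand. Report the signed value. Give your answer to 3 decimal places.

ΔQ = 1682 − 3531 = -1849; ΔP = 4 − 3.01 = 0.99.
Midpoints: P̄ = 3.50, Q̄ = 2606.5.
ε = (ΔQ/ΔP)(P̄/Q̄) = (-1849/0.99)(3.50/2606.5).

-2.511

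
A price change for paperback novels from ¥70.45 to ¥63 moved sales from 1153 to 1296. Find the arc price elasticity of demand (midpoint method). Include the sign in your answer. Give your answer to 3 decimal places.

-1.046

ΔQ = 1296 − 1153 = 143; ΔP = 63 − 70.45 = -7.45.
Midpoints: P̄ = 66.72, Q̄ = 1224.5.
ε = (ΔQ/ΔP)(P̄/Q̄) = (143/-7.45)(66.72/1224.5).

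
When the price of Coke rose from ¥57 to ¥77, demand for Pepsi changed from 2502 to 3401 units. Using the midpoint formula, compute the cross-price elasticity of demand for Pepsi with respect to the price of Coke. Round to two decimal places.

1.02

ΔQ_x = 3401 − 2502 = 899; ΔP_y = 77 − 57 = 20.
Midpoints: P̄_y = 67.00, Q̄_x = 2951.5.
ε_xy = (ΔQ_x/ΔP_y)(P̄_y/Q̄_x) = (899/20)(67.00/2951.5).
ε_xy > 0, so the goods are substitutes.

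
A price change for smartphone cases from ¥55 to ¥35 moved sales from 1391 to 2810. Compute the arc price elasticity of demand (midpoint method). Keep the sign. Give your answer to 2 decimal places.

-1.52

ΔQ = 2810 − 1391 = 1419; ΔP = 35 − 55 = -20.
Midpoints: P̄ = 45.00, Q̄ = 2100.5.
ε = (ΔQ/ΔP)(P̄/Q̄) = (1419/-20)(45.00/2100.5).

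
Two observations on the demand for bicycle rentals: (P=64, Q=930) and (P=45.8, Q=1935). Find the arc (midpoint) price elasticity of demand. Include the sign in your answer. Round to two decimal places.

-2.12

ΔQ = 1935 − 930 = 1005; ΔP = 45.8 − 64 = -18.2.
Midpoints: P̄ = 54.90, Q̄ = 1432.5.
ε = (ΔQ/ΔP)(P̄/Q̄) = (1005/-18.2)(54.90/1432.5).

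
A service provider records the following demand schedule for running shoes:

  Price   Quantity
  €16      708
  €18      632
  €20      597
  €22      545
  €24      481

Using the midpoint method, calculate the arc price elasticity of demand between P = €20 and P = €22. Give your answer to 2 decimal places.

-0.96

At P = 20, Q = 597; at P = 22, Q = 545.
ΔQ = -52, ΔP = 2. Midpoints: P̄ = 21.00, Q̄ = 571.0.
ε = (ΔQ/ΔP)(P̄/Q̄) = (-52/2)(21.00/571.0).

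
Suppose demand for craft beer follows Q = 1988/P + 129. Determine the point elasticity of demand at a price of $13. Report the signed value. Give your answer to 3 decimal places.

At P = 13, Q = 281.923.
dQ/dP = −1988/P² = -11.763.
ε = (dQ/dP)(P/Q) = (-11.763)(13/281.923).
|ε| < 1, so demand is inelastic at this price.

-0.542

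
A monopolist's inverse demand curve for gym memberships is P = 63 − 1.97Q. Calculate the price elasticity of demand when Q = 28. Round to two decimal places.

-0.14

At Q = 28, P = 63 − 1.97(28) = 7.84.
dP/dQ = −1.97, so dQ/dP = 1/(−1.97) = -0.508.
ε = (dQ/dP)(P/Q) = (-0.508)(7.84/28).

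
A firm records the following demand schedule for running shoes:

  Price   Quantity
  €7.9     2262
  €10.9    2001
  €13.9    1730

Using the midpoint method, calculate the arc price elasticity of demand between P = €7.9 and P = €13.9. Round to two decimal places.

-0.48

At P = 7.9, Q = 2262; at P = 13.9, Q = 1730.
ΔQ = -532, ΔP = 6.0. Midpoints: P̄ = 10.90, Q̄ = 1996.0.
ε = (ΔQ/ΔP)(P̄/Q̄) = (-532/6.0)(10.90/1996.0).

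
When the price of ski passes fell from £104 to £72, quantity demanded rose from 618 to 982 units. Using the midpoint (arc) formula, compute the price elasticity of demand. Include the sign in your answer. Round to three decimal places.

-1.251

ΔQ = 982 − 618 = 364; ΔP = 72 − 104 = -32.
Midpoints: P̄ = 88.00, Q̄ = 800.0.
ε = (ΔQ/ΔP)(P̄/Q̄) = (364/-32)(88.00/800.0).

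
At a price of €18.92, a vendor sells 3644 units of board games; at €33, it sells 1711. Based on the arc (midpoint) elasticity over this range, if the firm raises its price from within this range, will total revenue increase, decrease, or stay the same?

decrease

Arc ε = (-1933/14.08)(25.96/2677.5) ≈ -1.331.
|ε| = 1.33 > 1, so demand is elastic. A price rise therefore reduces total revenue.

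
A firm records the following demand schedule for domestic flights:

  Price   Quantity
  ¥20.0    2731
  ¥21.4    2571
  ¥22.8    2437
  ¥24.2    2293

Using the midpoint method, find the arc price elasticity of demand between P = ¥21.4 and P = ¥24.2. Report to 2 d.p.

-0.93

At P = 21.4, Q = 2571; at P = 24.2, Q = 2293.
ΔQ = -278, ΔP = 2.8. Midpoints: P̄ = 22.80, Q̄ = 2432.0.
ε = (ΔQ/ΔP)(P̄/Q̄) = (-278/2.8)(22.80/2432.0).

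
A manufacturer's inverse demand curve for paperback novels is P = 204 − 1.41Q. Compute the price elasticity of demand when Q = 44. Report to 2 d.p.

At Q = 44, P = 204 − 1.41(44) = 141.96.
dP/dQ = −1.41, so dQ/dP = 1/(−1.41) = -0.709.
ε = (dQ/dP)(P/Q) = (-0.709)(141.96/44).

-2.29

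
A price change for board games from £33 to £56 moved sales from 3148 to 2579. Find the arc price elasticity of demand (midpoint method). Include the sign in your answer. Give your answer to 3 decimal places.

ΔQ = 2579 − 3148 = -569; ΔP = 56 − 33 = 23.
Midpoints: P̄ = 44.50, Q̄ = 2863.5.
ε = (ΔQ/ΔP)(P̄/Q̄) = (-569/23)(44.50/2863.5).

-0.384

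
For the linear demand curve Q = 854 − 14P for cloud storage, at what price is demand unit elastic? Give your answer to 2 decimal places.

30.50

For linear demand Q = a − bP, ε = −bP/(a − bP). |ε| = 1 when bP = a − bP, i.e. P = a/(2b).
P = 854/(2·14) = 854/28 = 30.5000.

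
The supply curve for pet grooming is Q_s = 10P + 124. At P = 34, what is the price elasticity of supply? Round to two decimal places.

At P = 34, Q_s = 464.
dQ_s/dP = 10.
ε_s = (dQ_s/dP)(P/Q_s) = (10)(34/464).

0.73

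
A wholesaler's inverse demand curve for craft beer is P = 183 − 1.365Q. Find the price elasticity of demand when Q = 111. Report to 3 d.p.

-0.208

At Q = 111, P = 183 − 1.365(111) = 31.49.
dP/dQ = −1.365, so dQ/dP = 1/(−1.365) = -0.733.
ε = (dQ/dP)(P/Q) = (-0.733)(31.49/111).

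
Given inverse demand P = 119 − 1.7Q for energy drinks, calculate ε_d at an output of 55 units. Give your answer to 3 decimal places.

-0.273

At Q = 55, P = 119 − 1.7(55) = 25.50.
dP/dQ = −1.7, so dQ/dP = 1/(−1.7) = -0.588.
ε = (dQ/dP)(P/Q) = (-0.588)(25.50/55).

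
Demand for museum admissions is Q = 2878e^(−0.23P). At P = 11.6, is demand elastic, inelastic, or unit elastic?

elastic

Q = 199.707, dQ/dP = -45.933.
ε = (dQ/dP)(P/Q) ≈ -2.668.
|ε| = 2.67 > 1.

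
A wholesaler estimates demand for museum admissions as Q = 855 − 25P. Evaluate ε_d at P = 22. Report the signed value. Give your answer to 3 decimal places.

-1.803

At P = 22, Q = 305.
dQ/dP = −25.
ε = (dQ/dP)(P/Q) = (-25)(22/305).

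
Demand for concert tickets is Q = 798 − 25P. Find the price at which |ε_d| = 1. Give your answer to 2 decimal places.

15.96

For linear demand Q = a − bP, ε = −bP/(a − bP). |ε| = 1 when bP = a − bP, i.e. P = a/(2b).
P = 798/(2·25) = 798/50 = 15.9600.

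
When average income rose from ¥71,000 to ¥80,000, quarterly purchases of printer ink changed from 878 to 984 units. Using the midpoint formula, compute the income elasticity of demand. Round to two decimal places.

ΔQ = 106, ΔI = 9000. Midpoints: Ī = 75,500, Q̄ = 931.0.
ε_I = (ΔQ/ΔI)(Ī/Q̄) = (106/9000)(75500/931.0).

0.96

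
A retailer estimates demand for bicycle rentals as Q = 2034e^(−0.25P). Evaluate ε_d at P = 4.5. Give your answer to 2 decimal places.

-1.13

At P = 4.5, Q = 660.343.
dQ/dP = −0.25·2034e^(−0.25P) = −0.25Q = -165.086.
ε = (dQ/dP)(P/Q) = (-165.086)(4.5/660.343).
|ε| > 1, so demand is elastic at this price.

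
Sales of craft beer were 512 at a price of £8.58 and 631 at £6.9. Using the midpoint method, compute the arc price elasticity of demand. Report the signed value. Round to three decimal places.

ΔQ = 631 − 512 = 119; ΔP = 6.9 − 8.58 = -1.68.
Midpoints: P̄ = 7.74, Q̄ = 571.5.
ε = (ΔQ/ΔP)(P̄/Q̄) = (119/-1.68)(7.74/571.5).

-0.959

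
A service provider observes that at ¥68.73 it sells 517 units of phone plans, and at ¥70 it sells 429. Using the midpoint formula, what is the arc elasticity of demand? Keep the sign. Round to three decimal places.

ΔQ = 429 − 517 = -88; ΔP = 70 − 68.73 = 1.27.
Midpoints: P̄ = 69.37, Q̄ = 473.0.
ε = (ΔQ/ΔP)(P̄/Q̄) = (-88/1.27)(69.37/473.0).

-10.162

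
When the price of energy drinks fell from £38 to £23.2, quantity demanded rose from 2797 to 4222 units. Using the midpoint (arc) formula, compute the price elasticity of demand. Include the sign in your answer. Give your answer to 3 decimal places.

ΔQ = 4222 − 2797 = 1425; ΔP = 23.2 − 38 = -14.8.
Midpoints: P̄ = 30.60, Q̄ = 3509.5.
ε = (ΔQ/ΔP)(P̄/Q̄) = (1425/-14.8)(30.60/3509.5).

-0.840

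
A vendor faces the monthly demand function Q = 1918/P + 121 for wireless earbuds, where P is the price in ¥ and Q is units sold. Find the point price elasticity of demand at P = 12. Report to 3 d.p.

At P = 12, Q = 280.833.
dQ/dP = −1918/P² = -13.319.
ε = (dQ/dP)(P/Q) = (-13.319)(12/280.833).

-0.569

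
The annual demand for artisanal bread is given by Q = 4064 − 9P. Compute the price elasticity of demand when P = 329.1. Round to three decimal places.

-2.688

At P = 329.1, Q = 1102.100.
dQ/dP = −9.
ε = (dQ/dP)(P/Q) = (-9)(329.1/1102.100).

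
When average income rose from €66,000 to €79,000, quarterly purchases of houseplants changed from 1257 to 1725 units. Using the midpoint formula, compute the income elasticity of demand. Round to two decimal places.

1.75

ΔQ = 468, ΔI = 13000. Midpoints: Ī = 72,500, Q̄ = 1491.0.
ε_I = (ΔQ/ΔI)(Ī/Q̄) = (468/13000)(72500/1491.0).
ε_I > 0, so the good is normal.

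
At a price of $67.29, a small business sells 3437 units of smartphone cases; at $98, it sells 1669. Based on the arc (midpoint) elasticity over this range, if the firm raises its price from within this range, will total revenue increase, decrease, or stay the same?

Arc ε = (-1768/30.71)(82.65/2553.0) ≈ -1.864.
|ε| = 1.86 > 1, so demand is elastic. A price rise therefore reduces total revenue.

decrease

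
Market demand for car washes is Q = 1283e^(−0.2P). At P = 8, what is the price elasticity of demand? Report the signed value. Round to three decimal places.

-1.600

At P = 8, Q = 259.033.
dQ/dP = −0.2·1283e^(−0.2P) = −0.2Q = -51.807.
ε = (dQ/dP)(P/Q) = (-51.807)(8/259.033).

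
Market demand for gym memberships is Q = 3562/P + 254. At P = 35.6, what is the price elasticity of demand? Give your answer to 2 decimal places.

At P = 35.6, Q = 354.056.
dQ/dP = −3562/P² = -2.811.
ε = (dQ/dP)(P/Q) = (-2.811)(35.6/354.056).
|ε| < 1, so demand is inelastic at this price.

-0.28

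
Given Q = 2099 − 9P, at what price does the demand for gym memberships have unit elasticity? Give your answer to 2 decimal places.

116.61

For linear demand Q = a − bP, ε = −bP/(a − bP). |ε| = 1 when bP = a − bP, i.e. P = a/(2b).
P = 2099/(2·9) = 2099/18 = 116.6111.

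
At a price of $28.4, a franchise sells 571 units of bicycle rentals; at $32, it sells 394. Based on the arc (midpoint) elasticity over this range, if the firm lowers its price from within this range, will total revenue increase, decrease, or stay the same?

increase

Arc ε = (-177/3.6)(30.20/482.5) ≈ -3.077.
|ε| = 3.08 > 1, so demand is elastic. A price cut therefore raises total revenue.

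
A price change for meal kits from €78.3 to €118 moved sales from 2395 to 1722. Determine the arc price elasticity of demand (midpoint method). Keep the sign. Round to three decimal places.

-0.808

ΔQ = 1722 − 2395 = -673; ΔP = 118 − 78.3 = 39.7.
Midpoints: P̄ = 98.15, Q̄ = 2058.5.
ε = (ΔQ/ΔP)(P̄/Q̄) = (-673/39.7)(98.15/2058.5).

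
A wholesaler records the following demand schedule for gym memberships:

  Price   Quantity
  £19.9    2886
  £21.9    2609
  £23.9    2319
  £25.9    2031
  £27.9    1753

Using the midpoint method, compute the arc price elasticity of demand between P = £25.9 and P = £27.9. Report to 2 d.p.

At P = 25.9, Q = 2031; at P = 27.9, Q = 1753.
ΔQ = -278, ΔP = 2.0. Midpoints: P̄ = 26.90, Q̄ = 1892.0.
ε = (ΔQ/ΔP)(P̄/Q̄) = (-278/2.0)(26.90/1892.0).

-1.98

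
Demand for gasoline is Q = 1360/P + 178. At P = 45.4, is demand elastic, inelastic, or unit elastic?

inelastic

Q = 207.956, dQ/dP = -0.660.
ε = (dQ/dP)(P/Q) ≈ -0.144.
|ε| = 0.14 < 1.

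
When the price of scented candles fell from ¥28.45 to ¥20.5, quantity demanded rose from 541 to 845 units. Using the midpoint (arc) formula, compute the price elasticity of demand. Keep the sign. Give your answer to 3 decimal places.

-1.351

ΔQ = 845 − 541 = 304; ΔP = 20.5 − 28.45 = -7.95.
Midpoints: P̄ = 24.48, Q̄ = 693.0.
ε = (ΔQ/ΔP)(P̄/Q̄) = (304/-7.95)(24.48/693.0).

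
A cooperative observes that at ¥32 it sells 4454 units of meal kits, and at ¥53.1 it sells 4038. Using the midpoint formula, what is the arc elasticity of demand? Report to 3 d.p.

ΔQ = 4038 − 4454 = -416; ΔP = 53.1 − 32 = 21.1.
Midpoints: P̄ = 42.55, Q̄ = 4246.0.
ε = (ΔQ/ΔP)(P̄/Q̄) = (-416/21.1)(42.55/4246.0).

-0.198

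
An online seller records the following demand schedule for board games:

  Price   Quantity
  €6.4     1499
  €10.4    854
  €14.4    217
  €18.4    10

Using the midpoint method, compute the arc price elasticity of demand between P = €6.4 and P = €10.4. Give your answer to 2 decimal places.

At P = 6.4, Q = 1499; at P = 10.4, Q = 854.
ΔQ = -645, ΔP = 4.0. Midpoints: P̄ = 8.40, Q̄ = 1176.5.
ε = (ΔQ/ΔP)(P̄/Q̄) = (-645/4.0)(8.40/1176.5).

-1.15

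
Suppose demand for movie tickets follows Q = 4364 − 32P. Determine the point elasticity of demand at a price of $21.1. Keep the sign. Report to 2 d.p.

-0.18

At P = 21.1, Q = 3688.800.
dQ/dP = −32.
ε = (dQ/dP)(P/Q) = (-32)(21.1/3688.800).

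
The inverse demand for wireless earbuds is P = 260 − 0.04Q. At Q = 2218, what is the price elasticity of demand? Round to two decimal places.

At Q = 2218, P = 260 − 0.04(2218) = 171.28.
dP/dQ = −0.04, so dQ/dP = 1/(−0.04) = -25.000.
ε = (dQ/dP)(P/Q) = (-25.000)(171.28/2218).

-1.93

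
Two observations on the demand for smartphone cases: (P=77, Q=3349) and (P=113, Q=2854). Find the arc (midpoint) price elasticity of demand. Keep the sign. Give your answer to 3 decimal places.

-0.421

ΔQ = 2854 − 3349 = -495; ΔP = 113 − 77 = 36.
Midpoints: P̄ = 95.00, Q̄ = 3101.5.
ε = (ΔQ/ΔP)(P̄/Q̄) = (-495/36)(95.00/3101.5).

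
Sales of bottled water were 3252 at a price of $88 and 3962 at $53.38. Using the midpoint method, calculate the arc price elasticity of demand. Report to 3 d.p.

ΔQ = 3962 − 3252 = 710; ΔP = 53.38 − 88 = -34.62.
Midpoints: P̄ = 70.69, Q̄ = 3607.0.
ε = (ΔQ/ΔP)(P̄/Q̄) = (710/-34.62)(70.69/3607.0).

-0.402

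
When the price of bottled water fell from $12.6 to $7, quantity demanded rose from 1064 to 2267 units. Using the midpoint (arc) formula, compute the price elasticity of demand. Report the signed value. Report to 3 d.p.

ΔQ = 2267 − 1064 = 1203; ΔP = 7 − 12.6 = -5.6.
Midpoints: P̄ = 9.80, Q̄ = 1665.5.
ε = (ΔQ/ΔP)(P̄/Q̄) = (1203/-5.6)(9.80/1665.5).

-1.264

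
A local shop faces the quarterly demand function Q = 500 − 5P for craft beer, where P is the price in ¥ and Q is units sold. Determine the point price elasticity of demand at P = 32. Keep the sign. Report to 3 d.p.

At P = 32, Q = 340.
dQ/dP = −5.
ε = (dQ/dP)(P/Q) = (-5)(32/340).

-0.471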